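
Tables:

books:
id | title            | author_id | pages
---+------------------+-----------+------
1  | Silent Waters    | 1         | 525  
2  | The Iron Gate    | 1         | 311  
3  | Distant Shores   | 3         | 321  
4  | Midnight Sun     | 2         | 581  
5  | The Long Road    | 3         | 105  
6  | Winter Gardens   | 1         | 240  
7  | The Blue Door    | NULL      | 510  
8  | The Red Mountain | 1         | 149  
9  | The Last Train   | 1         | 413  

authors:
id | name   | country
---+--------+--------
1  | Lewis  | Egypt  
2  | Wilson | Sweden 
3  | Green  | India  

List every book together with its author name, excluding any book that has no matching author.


INNER JOIN keeps only books rows whose author_id matches an id in authors. Walk through each book:
  - book 1 (Silent Waters): author_id=1 -> matches Lewis
  - book 2 (The Iron Gate): author_id=1 -> matches Lewis
  - book 3 (Distant Shores): author_id=3 -> matches Green
  - book 4 (Midnight Sun): author_id=2 -> matches Wilson
  - book 5 (The Long Road): author_id=3 -> matches Green
  - book 6 (Winter Gardens): author_id=1 -> matches Lewis
  - book 7 (The Blue Door): author_id=NULL, no match -> dropped
  - book 8 (The Red Mountain): author_id=1 -> matches Lewis
  - book 9 (The Last Train): author_id=1 -> matches Lewis
So 1 of 9 rows is dropped.

SQL:
SELECT a.title, b.name AS author
FROM books a
INNER JOIN authors b ON a.author_id = b.id

Result:
title            | author
-----------------+-------
Silent Waters    | Lewis 
The Iron Gate    | Lewis 
Distant Shores   | Green 
Midnight Sun     | Wilson
The Long Road    | Green 
Winter Gardens   | Lewis 
The Red Mountain | Lewis 
The Last Train   | Lewis 


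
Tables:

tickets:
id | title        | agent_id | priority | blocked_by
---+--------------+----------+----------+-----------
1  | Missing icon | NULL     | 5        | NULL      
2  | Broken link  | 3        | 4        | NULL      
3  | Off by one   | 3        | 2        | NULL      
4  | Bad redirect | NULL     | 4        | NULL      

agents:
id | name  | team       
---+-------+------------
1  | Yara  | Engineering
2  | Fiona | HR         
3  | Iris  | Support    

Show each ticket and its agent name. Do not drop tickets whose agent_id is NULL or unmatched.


LEFT JOIN keeps every row from tickets (the left table); where agent_id has no match in agents, the agent columns become NULL. Walk through each ticket:
  - ticket 1 (Missing icon): agent_id=NULL, no match -> kept with NULL
  - ticket 2 (Broken link): agent_id=3 -> matches Iris
  - ticket 3 (Off by one): agent_id=3 -> matches Iris
  - ticket 4 (Bad redirect): agent_id=NULL, no match -> kept with NULL
All 4 rows appear; 2 have NULL agent.

SQL:
SELECT a.title, b.name AS agent
FROM tickets a
LEFT JOIN agents b ON a.agent_id = b.id

Result:
title        | agent
-------------+------
Missing icon | NULL 
Broken link  | Iris 
Off by one   | Iris 
Bad redirect | NULL 


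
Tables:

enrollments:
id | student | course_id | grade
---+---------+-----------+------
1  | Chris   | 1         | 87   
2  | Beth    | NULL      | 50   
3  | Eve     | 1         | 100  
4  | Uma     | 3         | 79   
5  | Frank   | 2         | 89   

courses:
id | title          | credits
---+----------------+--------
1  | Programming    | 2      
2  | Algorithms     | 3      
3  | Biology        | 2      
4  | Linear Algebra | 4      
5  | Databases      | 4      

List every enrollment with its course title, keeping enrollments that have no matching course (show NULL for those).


LEFT JOIN keeps every row from enrollments (the left table); where course_id has no match in courses, the course columns become NULL. Walk through each enrollment:
  - enrollment 1 (Chris): course_id=1 -> matches Programming
  - enrollment 2 (Beth): course_id=NULL, no match -> kept with NULL
  - enrollment 3 (Eve): course_id=1 -> matches Programming
  - enrollment 4 (Uma): course_id=3 -> matches Biology
  - enrollment 5 (Frank): course_id=2 -> matches Algorithms
All 5 rows appear; 1 has NULL course.

SQL:
SELECT a.student, b.title AS course
FROM enrollments a
LEFT JOIN courses b ON a.course_id = b.id

Result:
student | course     
--------+------------
Chris   | Programming
Beth    | NULL       
Eve     | Programming
Uma     | Biology    
Frank   | Algorithms 


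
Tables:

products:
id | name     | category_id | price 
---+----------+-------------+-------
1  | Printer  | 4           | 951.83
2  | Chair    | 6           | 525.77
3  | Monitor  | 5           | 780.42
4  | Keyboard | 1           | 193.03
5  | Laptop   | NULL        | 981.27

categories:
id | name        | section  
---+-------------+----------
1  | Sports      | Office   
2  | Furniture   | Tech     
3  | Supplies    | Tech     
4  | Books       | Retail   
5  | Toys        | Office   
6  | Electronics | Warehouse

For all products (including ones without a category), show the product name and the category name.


LEFT JOIN keeps every row from products (the left table); where category_id has no match in categories, the category columns become NULL. Walk through each product:
  - product 1 (Printer): category_id=4 -> matches Books
  - product 2 (Chair): category_id=6 -> matches Electronics
  - product 3 (Monitor): category_id=5 -> matches Toys
  - product 4 (Keyboard): category_id=1 -> matches Sports
  - product 5 (Laptop): category_id=NULL, no match -> kept with NULL
All 5 rows appear; 1 has NULL category.

SQL:
SELECT a.name, b.name AS category
FROM products a
LEFT JOIN categories b ON a.category_id = b.id

Result:
name     | category   
---------+------------
Printer  | Books      
Chair    | Electronics
Monitor  | Toys       
Keyboard | Sports     
Laptop   | NULL       


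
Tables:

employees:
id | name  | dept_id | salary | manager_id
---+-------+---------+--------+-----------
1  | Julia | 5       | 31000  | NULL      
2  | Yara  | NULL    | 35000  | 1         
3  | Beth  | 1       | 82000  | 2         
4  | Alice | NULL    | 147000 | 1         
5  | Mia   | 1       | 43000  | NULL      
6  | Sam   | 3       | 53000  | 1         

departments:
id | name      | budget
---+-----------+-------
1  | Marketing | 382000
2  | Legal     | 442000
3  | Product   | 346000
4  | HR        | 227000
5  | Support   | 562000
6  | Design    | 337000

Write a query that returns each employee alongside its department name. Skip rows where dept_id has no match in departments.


INNER JOIN keeps only employees rows whose dept_id matches an id in departments. Walk through each employee:
  - employee 1 (Julia): dept_id=5 -> matches Support
  - employee 2 (Yara): dept_id=NULL, no match -> dropped
  - employee 3 (Beth): dept_id=1 -> matches Marketing
  - employee 4 (Alice): dept_id=NULL, no match -> dropped
  - employee 5 (Mia): dept_id=1 -> matches Marketing
  - employee 6 (Sam): dept_id=3 -> matches Product
So 2 of 6 rows are dropped.

SQL:
SELECT a.name, b.name AS department
FROM employees a
INNER JOIN departments b ON a.dept_id = b.id

Result:
name  | department
------+-----------
Julia | Support   
Beth  | Marketing 
Mia   | Marketing 
Sam   | Product   


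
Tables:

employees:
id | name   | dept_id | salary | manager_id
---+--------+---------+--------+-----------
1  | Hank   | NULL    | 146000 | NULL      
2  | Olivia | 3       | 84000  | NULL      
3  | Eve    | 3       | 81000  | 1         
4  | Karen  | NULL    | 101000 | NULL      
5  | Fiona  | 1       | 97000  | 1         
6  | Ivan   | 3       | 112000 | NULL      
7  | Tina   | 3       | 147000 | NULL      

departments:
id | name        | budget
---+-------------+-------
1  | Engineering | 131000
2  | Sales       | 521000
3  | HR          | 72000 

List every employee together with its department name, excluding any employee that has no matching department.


INNER JOIN keeps only employees rows whose dept_id matches an id in departments. Walk through each employee:
  - employee 1 (Hank): dept_id=NULL, no match -> dropped
  - employee 2 (Olivia): dept_id=3 -> matches HR
  - employee 3 (Eve): dept_id=3 -> matches HR
  - employee 4 (Karen): dept_id=NULL, no match -> dropped
  - employee 5 (Fiona): dept_id=1 -> matches Engineering
  - employee 6 (Ivan): dept_id=3 -> matches HR
  - employee 7 (Tina): dept_id=3 -> matches HR
So 2 of 7 rows are dropped.

SQL:
SELECT a.name, b.name AS department
FROM employees a
INNER JOIN departments b ON a.dept_id = b.id

Result:
name   | department 
-------+------------
Olivia | HR         
Eve    | HR         
Fiona  | Engineering
Ivan   | HR         
Tina   | HR         


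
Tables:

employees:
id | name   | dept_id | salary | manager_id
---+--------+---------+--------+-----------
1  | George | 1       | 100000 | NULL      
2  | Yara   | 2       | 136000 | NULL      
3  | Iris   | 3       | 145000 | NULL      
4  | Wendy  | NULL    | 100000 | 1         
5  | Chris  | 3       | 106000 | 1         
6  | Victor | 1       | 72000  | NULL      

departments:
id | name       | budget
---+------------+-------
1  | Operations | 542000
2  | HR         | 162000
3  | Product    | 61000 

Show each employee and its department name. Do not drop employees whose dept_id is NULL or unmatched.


LEFT JOIN keeps every row from employees (the left table); where dept_id has no match in departments, the department columns become NULL. Walk through each employee:
  - employee 1 (George): dept_id=1 -> matches Operations
  - employee 2 (Yara): dept_id=2 -> matches HR
  - employee 3 (Iris): dept_id=3 -> matches Product
  - employee 4 (Wendy): dept_id=NULL, no match -> kept with NULL
  - employee 5 (Chris): dept_id=3 -> matches Product
  - employee 6 (Victor): dept_id=1 -> matches Operations
All 6 rows appear; 1 has NULL department.

SQL:
SELECT a.name, b.name AS department
FROM employees a
LEFT JOIN departments b ON a.dept_id = b.id

Result:
name   | department
-------+-----------
George | Operations
Yara   | HR        
Iris   | Product   
Wendy  | NULL      
Chris  | Product   
Victor | Operations


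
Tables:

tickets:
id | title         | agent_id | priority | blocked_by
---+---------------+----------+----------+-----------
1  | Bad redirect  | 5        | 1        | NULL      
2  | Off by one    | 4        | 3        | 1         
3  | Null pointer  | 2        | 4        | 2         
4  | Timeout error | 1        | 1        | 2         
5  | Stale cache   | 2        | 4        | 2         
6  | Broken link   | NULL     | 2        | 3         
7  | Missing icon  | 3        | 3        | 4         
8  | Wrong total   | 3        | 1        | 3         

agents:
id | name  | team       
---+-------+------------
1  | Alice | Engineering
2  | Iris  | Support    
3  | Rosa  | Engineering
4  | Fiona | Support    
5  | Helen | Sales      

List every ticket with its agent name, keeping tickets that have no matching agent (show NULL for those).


LEFT JOIN keeps every row from tickets (the left table); where agent_id has no match in agents, the agent columns become NULL. Walk through each ticket:
  - ticket 1 (Bad redirect): agent_id=5 -> matches Helen
  - ticket 2 (Off by one): agent_id=4 -> matches Fiona
  - ticket 3 (Null pointer): agent_id=2 -> matches Iris
  - ticket 4 (Timeout error): agent_id=1 -> matches Alice
  - ticket 5 (Stale cache): agent_id=2 -> matches Iris
  - ticket 6 (Broken link): agent_id=NULL, no match -> kept with NULL
  - ticket 7 (Missing icon): agent_id=3 -> matches Rosa
  - ticket 8 (Wrong total): agent_id=3 -> matches Rosa
All 8 rows appear; 1 has NULL agent.

SQL:
SELECT a.title, b.name AS agent
FROM tickets a
LEFT JOIN agents b ON a.agent_id = b.id

Result:
title         | agent
--------------+------
Bad redirect  | Helen
Off by one    | Fiona
Null pointer  | Iris 
Timeout error | Alice
Stale cache   | Iris 
Broken link   | NULL 
Missing icon  | Rosa 
Wrong total   | Rosa 


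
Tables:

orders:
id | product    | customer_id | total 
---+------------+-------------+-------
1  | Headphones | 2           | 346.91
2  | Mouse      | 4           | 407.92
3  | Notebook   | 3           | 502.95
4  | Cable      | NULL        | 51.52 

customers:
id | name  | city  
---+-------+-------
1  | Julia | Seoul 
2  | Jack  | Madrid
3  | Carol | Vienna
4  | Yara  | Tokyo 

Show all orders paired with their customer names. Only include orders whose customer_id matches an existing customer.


INNER JOIN keeps only orders rows whose customer_id matches an id in customers. Walk through each order:
  - order 1 (Headphones): customer_id=2 -> matches Jack
  - order 2 (Mouse): customer_id=4 -> matches Yara
  - order 3 (Notebook): customer_id=3 -> matches Carol
  - order 4 (Cable): customer_id=NULL, no match -> dropped
So 1 of 4 rows is dropped.

SQL:
SELECT a.product, b.name AS customer
FROM orders a
INNER JOIN customers b ON a.customer_id = b.id

Result:
product    | customer
-----------+---------
Headphones | Jack    
Mouse      | Yara    
Notebook   | Carol   


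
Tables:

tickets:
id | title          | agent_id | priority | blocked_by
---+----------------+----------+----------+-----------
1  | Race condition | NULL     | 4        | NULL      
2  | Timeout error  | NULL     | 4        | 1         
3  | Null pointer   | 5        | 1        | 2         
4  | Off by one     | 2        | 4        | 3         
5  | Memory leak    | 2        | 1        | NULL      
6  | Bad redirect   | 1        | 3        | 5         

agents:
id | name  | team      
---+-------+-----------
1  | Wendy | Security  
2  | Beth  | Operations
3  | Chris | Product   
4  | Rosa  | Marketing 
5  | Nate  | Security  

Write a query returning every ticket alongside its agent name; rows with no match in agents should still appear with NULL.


LEFT JOIN keeps every row from tickets (the left table); where agent_id has no match in agents, the agent columns become NULL. Walk through each ticket:
  - ticket 1 (Race condition): agent_id=NULL, no match -> kept with NULL
  - ticket 2 (Timeout error): agent_id=NULL, no match -> kept with NULL
  - ticket 3 (Null pointer): agent_id=5 -> matches Nate
  - ticket 4 (Off by one): agent_id=2 -> matches Beth
  - ticket 5 (Memory leak): agent_id=2 -> matches Beth
  - ticket 6 (Bad redirect): agent_id=1 -> matches Wendy
All 6 rows appear; 2 have NULL agent.

SQL:
SELECT a.title, b.name AS agent
FROM tickets a
LEFT JOIN agents b ON a.agent_id = b.id

Result:
title          | agent
---------------+------
Race condition | NULL 
Timeout error  | NULL 
Null pointer   | Nate 
Off by one     | Beth 
Memory leak    | Beth 
Bad redirect   | Wendy


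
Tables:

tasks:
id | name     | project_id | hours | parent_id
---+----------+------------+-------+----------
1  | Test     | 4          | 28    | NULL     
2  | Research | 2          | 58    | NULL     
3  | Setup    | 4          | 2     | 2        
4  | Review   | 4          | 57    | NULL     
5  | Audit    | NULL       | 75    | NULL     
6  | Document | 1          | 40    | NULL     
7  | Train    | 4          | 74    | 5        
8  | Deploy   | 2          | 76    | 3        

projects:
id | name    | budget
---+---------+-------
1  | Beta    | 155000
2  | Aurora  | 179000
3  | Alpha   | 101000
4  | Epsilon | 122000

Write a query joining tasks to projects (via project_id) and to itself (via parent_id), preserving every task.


Two LEFT JOINs from the same base table tasks: one to projects via project_id, one to tasks itself via parent_id. Both are LEFT so every task is preserved.
Match against projects:
  - task 1 (Test): project_id=4 -> matches Epsilon
  - task 2 (Research): project_id=2 -> matches Aurora
  - task 3 (Setup): project_id=4 -> matches Epsilon
  - task 4 (Review): project_id=4 -> matches Epsilon
  - task 5 (Audit): project_id=NULL, no match -> kept with NULL
  - task 6 (Document): project_id=1 -> matches Beta
  - task 7 (Train): project_id=4 -> matches Epsilon
  - task 8 (Deploy): project_id=2 -> matches Aurora
Match against tasks (self):
  - task 1 (Test): parent_id=NULL -> NULL
  - task 2 (Research): parent_id=NULL -> NULL
  - task 3 (Setup): parent_id=2 -> Research
  - task 4 (Review): parent_id=NULL -> NULL
  - task 5 (Audit): parent_id=NULL -> NULL
  - task 6 (Document): parent_id=NULL -> NULL
  - task 7 (Train): parent_id=5 -> Audit
  - task 8 (Deploy): parent_id=3 -> Setup

SQL:
SELECT a.name, b.name AS project, c.name AS parent
FROM tasks a
LEFT JOIN projects b ON a.project_id = b.id
LEFT JOIN tasks c ON a.parent_id = c.id

Result:
name     | project | parent  
---------+---------+---------
Test     | Epsilon | NULL    
Research | Aurora  | NULL    
Setup    | Epsilon | Research
Review   | Epsilon | NULL    
Audit    | NULL    | NULL    
Document | Beta    | NULL    
Train    | Epsilon | Audit   
Deploy   | Aurora  | Setup   


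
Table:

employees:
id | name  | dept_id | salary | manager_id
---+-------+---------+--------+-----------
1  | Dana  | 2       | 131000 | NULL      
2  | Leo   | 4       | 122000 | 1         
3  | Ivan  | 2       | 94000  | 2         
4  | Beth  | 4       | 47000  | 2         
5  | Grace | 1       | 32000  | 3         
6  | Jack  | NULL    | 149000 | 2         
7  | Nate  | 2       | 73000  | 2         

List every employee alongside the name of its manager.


This is a self-join: employees is joined to a second copy of itself, matching each row's manager_id to another row's id. Use LEFT JOIN so rows with manager_id=NULL are kept.
  - employee 1 (Dana): manager_id=NULL -> NULL
  - employee 2 (Leo): manager_id=1 -> Dana
  - employee 3 (Ivan): manager_id=2 -> Leo
  - employee 4 (Beth): manager_id=2 -> Leo
  - employee 5 (Grace): manager_id=3 -> Ivan
  - employee 6 (Jack): manager_id=2 -> Leo
  - employee 7 (Nate): manager_id=2 -> Leo

SQL:
SELECT a.name AS item, b.name AS manager
FROM employees a
LEFT JOIN employees b ON a.manager_id = b.id

Result:
item  | manager
------+--------
Dana  | NULL   
Leo   | Dana   
Ivan  | Leo    
Beth  | Leo    
Grace | Ivan   
Jack  | Leo    
Nate  | Leo    


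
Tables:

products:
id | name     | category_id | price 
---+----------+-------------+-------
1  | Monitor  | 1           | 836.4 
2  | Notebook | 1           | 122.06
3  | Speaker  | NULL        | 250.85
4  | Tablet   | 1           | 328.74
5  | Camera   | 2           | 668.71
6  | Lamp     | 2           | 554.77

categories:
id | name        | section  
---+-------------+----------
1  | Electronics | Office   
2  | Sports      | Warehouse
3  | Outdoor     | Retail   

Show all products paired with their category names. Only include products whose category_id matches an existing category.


INNER JOIN keeps only products rows whose category_id matches an id in categories. Walk through each product:
  - product 1 (Monitor): category_id=1 -> matches Electronics
  - product 2 (Notebook): category_id=1 -> matches Electronics
  - product 3 (Speaker): category_id=NULL, no match -> dropped
  - product 4 (Tablet): category_id=1 -> matches Electronics
  - product 5 (Camera): category_id=2 -> matches Sports
  - product 6 (Lamp): category_id=2 -> matches Sports
So 1 of 6 rows is dropped.

SQL:
SELECT a.name, b.name AS category
FROM products a
INNER JOIN categories b ON a.category_id = b.id

Result:
name     | category   
---------+------------
Monitor  | Electronics
Notebook | Electronics
Tablet   | Electronics
Camera   | Sports     
Lamp     | Sports     


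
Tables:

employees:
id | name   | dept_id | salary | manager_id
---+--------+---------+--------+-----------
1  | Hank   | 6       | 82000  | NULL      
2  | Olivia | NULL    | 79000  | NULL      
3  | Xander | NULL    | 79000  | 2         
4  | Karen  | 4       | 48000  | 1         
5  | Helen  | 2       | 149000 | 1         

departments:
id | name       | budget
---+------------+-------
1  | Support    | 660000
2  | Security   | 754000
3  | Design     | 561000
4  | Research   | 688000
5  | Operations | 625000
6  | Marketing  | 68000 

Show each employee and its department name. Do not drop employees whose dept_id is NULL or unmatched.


LEFT JOIN keeps every row from employees (the left table); where dept_id has no match in departments, the department columns become NULL. Walk through each employee:
  - employee 1 (Hank): dept_id=6 -> matches Marketing
  - employee 2 (Olivia): dept_id=NULL, no match -> kept with NULL
  - employee 3 (Xander): dept_id=NULL, no match -> kept with NULL
  - employee 4 (Karen): dept_id=4 -> matches Research
  - employee 5 (Helen): dept_id=2 -> matches Security
All 5 rows appear; 2 have NULL department.

SQL:
SELECT a.name, b.name AS department
FROM employees a
LEFT JOIN departments b ON a.dept_id = b.id

Result:
name   | department
-------+-----------
Hank   | Marketing 
Olivia | NULL      
Xander | NULL      
Karen  | Research  
Helen  | Security  


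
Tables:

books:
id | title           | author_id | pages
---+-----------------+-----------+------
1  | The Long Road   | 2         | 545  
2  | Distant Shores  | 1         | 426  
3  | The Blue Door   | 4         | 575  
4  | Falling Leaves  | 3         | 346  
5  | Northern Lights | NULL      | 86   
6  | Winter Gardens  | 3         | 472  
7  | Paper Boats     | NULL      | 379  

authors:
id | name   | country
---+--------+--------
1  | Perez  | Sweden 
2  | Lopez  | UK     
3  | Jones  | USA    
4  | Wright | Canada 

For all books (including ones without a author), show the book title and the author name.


LEFT JOIN keeps every row from books (the left table); where author_id has no match in authors, the author columns become NULL. Walk through each book:
  - book 1 (The Long Road): author_id=2 -> matches Lopez
  - book 2 (Distant Shores): author_id=1 -> matches Perez
  - book 3 (The Blue Door): author_id=4 -> matches Wright
  - book 4 (Falling Leaves): author_id=3 -> matches Jones
  - book 5 (Northern Lights): author_id=NULL, no match -> kept with NULL
  - book 6 (Winter Gardens): author_id=3 -> matches Jones
  - book 7 (Paper Boats): author_id=NULL, no match -> kept with NULL
All 7 rows appear; 2 have NULL author.

SQL:
SELECT a.title, b.name AS author
FROM books a
LEFT JOIN authors b ON a.author_id = b.id

Result:
title           | author
----------------+-------
The Long Road   | Lopez 
Distant Shores  | Perez 
The Blue Door   | Wright
Falling Leaves  | Jones 
Northern Lights | NULL  
Winter Gardens  | Jones 
Paper Boats     | NULL  


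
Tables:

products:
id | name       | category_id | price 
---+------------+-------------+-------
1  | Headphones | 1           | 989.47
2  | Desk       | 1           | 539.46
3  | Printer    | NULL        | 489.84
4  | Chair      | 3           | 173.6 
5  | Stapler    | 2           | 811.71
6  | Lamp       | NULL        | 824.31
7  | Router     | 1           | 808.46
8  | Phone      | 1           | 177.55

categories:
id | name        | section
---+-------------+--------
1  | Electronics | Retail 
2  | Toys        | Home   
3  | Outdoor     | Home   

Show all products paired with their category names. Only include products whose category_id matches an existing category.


INNER JOIN keeps only products rows whose category_id matches an id in categories. Walk through each product:
  - product 1 (Headphones): category_id=1 -> matches Electronics
  - product 2 (Desk): category_id=1 -> matches Electronics
  - product 3 (Printer): category_id=NULL, no match -> dropped
  - product 4 (Chair): category_id=3 -> matches Outdoor
  - product 5 (Stapler): category_id=2 -> matches Toys
  - product 6 (Lamp): category_id=NULL, no match -> dropped
  - product 7 (Router): category_id=1 -> matches Electronics
  - product 8 (Phone): category_id=1 -> matches Electronics
So 2 of 8 rows are dropped.

SQL:
SELECT a.name, b.name AS category
FROM products a
INNER JOIN categories b ON a.category_id = b.id

Result:
name       | category   
-----------+------------
Headphones | Electronics
Desk       | Electronics
Chair      | Outdoor    
Stapler    | Toys       
Router     | Electronics
Phone      | Electronics


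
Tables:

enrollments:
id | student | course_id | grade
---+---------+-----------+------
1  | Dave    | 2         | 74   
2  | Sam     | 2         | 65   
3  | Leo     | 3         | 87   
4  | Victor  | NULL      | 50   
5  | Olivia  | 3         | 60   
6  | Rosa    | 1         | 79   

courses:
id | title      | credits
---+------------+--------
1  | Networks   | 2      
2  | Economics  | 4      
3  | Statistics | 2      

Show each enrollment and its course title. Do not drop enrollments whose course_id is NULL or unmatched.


LEFT JOIN keeps every row from enrollments (the left table); where course_id has no match in courses, the course columns become NULL. Walk through each enrollment:
  - enrollment 1 (Dave): course_id=2 -> matches Economics
  - enrollment 2 (Sam): course_id=2 -> matches Economics
  - enrollment 3 (Leo): course_id=3 -> matches Statistics
  - enrollment 4 (Victor): course_id=NULL, no match -> kept with NULL
  - enrollment 5 (Olivia): course_id=3 -> matches Statistics
  - enrollment 6 (Rosa): course_id=1 -> matches Networks
All 6 rows appear; 1 has NULL course.

SQL:
SELECT a.student, b.title AS course
FROM enrollments a
LEFT JOIN courses b ON a.course_id = b.id

Result:
student | course    
--------+-----------
Dave    | Economics 
Sam     | Economics 
Leo     | Statistics
Victor  | NULL      
Olivia  | Statistics
Rosa    | Networks  


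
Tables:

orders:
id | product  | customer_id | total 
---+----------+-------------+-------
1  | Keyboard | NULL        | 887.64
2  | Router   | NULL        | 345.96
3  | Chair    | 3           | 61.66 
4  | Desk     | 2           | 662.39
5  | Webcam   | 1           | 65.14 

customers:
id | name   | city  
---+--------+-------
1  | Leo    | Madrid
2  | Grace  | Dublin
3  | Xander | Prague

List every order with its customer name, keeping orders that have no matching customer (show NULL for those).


LEFT JOIN keeps every row from orders (the left table); where customer_id has no match in customers, the customer columns become NULL. Walk through each order:
  - order 1 (Keyboard): customer_id=NULL, no match -> kept with NULL
  - order 2 (Router): customer_id=NULL, no match -> kept with NULL
  - order 3 (Chair): customer_id=3 -> matches Xander
  - order 4 (Desk): customer_id=2 -> matches Grace
  - order 5 (Webcam): customer_id=1 -> matches Leo
All 5 rows appear; 2 have NULL customer.

SQL:
SELECT a.product, b.name AS customer
FROM orders a
LEFT JOIN customers b ON a.customer_id = b.id

Result:
product  | customer
---------+---------
Keyboard | NULL    
Router   | NULL    
Chair    | Xander  
Desk     | Grace   
Webcam   | Leo     


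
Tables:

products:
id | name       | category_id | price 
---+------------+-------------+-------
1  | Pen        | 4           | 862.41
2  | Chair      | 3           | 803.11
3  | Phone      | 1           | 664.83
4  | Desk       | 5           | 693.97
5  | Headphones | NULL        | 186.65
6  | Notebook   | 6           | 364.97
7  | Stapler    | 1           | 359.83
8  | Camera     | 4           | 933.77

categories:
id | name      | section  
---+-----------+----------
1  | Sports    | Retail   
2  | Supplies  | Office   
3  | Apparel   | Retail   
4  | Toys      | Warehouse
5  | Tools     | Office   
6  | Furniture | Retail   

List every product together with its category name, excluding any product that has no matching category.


INNER JOIN keeps only products rows whose category_id matches an id in categories. Walk through each product:
  - product 1 (Pen): category_id=4 -> matches Toys
  - product 2 (Chair): category_id=3 -> matches Apparel
  - product 3 (Phone): category_id=1 -> matches Sports
  - product 4 (Desk): category_id=5 -> matches Tools
  - product 5 (Headphones): category_id=NULL, no match -> dropped
  - product 6 (Notebook): category_id=6 -> matches Furniture
  - product 7 (Stapler): category_id=1 -> matches Sports
  - product 8 (Camera): category_id=4 -> matches Toys
So 1 of 8 rows is dropped.

SQL:
SELECT a.name, b.name AS category
FROM products a
INNER JOIN categories b ON a.category_id = b.id

Result:
name     | category 
---------+----------
Pen      | Toys     
Chair    | Apparel  
Phone    | Sports   
Desk     | Tools    
Notebook | Furniture
Stapler  | Sports   
Camera   | Toys     


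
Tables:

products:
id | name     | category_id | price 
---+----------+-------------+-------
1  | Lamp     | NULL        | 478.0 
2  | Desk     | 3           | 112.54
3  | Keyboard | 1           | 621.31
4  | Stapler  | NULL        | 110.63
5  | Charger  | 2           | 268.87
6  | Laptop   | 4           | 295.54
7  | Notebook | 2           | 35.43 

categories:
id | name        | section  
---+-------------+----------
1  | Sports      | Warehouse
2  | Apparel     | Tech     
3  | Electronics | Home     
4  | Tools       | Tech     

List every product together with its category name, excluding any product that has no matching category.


INNER JOIN keeps only products rows whose category_id matches an id in categories. Walk through each product:
  - product 1 (Lamp): category_id=NULL, no match -> dropped
  - product 2 (Desk): category_id=3 -> matches Electronics
  - product 3 (Keyboard): category_id=1 -> matches Sports
  - product 4 (Stapler): category_id=NULL, no match -> dropped
  - product 5 (Charger): category_id=2 -> matches Apparel
  - product 6 (Laptop): category_id=4 -> matches Tools
  - product 7 (Notebook): category_id=2 -> matches Apparel
So 2 of 7 rows are dropped.

SQL:
SELECT a.name, b.name AS category
FROM products a
INNER JOIN categories b ON a.category_id = b.id

Result:
name     | category   
---------+------------
Desk     | Electronics
Keyboard | Sports     
Charger  | Apparel    
Laptop   | Tools      
Notebook | Apparel    


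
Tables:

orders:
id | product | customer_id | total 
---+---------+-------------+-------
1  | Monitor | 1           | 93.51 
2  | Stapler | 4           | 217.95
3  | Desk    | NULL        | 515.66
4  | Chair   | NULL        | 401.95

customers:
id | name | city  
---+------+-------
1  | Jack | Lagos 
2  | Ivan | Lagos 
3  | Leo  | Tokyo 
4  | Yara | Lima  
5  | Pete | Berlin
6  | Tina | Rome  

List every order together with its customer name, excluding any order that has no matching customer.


INNER JOIN keeps only orders rows whose customer_id matches an id in customers. Walk through each order:
  - order 1 (Monitor): customer_id=1 -> matches Jack
  - order 2 (Stapler): customer_id=4 -> matches Yara
  - order 3 (Desk): customer_id=NULL, no match -> dropped
  - order 4 (Chair): customer_id=NULL, no match -> dropped
So 2 of 4 rows are dropped.

SQL:
SELECT a.product, b.name AS customer
FROM orders a
INNER JOIN customers b ON a.customer_id = b.id

Result:
product | customer
--------+---------
Monitor | Jack    
Stapler | Yara    


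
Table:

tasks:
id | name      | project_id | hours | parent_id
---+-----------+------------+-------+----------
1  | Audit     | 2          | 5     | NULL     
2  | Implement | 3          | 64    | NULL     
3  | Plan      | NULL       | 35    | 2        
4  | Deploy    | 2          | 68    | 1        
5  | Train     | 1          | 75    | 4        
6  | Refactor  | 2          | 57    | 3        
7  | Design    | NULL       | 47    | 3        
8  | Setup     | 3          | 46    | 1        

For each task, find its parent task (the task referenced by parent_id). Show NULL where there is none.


This is a self-join: tasks is joined to a second copy of itself, matching each row's parent_id to another row's id. Use LEFT JOIN so rows with parent_id=NULL are kept.
  - task 1 (Audit): parent_id=NULL -> NULL
  - task 2 (Implement): parent_id=NULL -> NULL
  - task 3 (Plan): parent_id=2 -> Implement
  - task 4 (Deploy): parent_id=1 -> Audit
  - task 5 (Train): parent_id=4 -> Deploy
  - task 6 (Refactor): parent_id=3 -> Plan
  - task 7 (Design): parent_id=3 -> Plan
  - task 8 (Setup): parent_id=1 -> Audit

SQL:
SELECT a.name AS item, b.name AS parent
FROM tasks a
LEFT JOIN tasks b ON a.parent_id = b.id

Result:
item      | parent   
----------+----------
Audit     | NULL     
Implement | NULL     
Plan      | Implement
Deploy    | Audit    
Train     | Deploy   
Refactor  | Plan     
Design    | Plan     
Setup     | Audit    


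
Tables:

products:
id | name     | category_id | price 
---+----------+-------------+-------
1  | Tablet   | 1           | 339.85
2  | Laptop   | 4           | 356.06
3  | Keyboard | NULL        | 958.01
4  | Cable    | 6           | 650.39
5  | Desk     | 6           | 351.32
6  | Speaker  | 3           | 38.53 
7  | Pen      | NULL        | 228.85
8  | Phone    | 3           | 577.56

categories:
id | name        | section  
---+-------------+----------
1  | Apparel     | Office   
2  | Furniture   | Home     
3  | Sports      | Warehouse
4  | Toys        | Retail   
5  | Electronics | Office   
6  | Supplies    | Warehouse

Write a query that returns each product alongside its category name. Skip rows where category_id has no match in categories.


INNER JOIN keeps only products rows whose category_id matches an id in categories. Walk through each product:
  - product 1 (Tablet): category_id=1 -> matches Apparel
  - product 2 (Laptop): category_id=4 -> matches Toys
  - product 3 (Keyboard): category_id=NULL, no match -> dropped
  - product 4 (Cable): category_id=6 -> matches Supplies
  - product 5 (Desk): category_id=6 -> matches Supplies
  - product 6 (Speaker): category_id=3 -> matches Sports
  - product 7 (Pen): category_id=NULL, no match -> dropped
  - product 8 (Phone): category_id=3 -> matches Sports
So 2 of 8 rows are dropped.

SQL:
SELECT a.name, b.name AS category
FROM products a
INNER JOIN categories b ON a.category_id = b.id

Result:
name    | category
--------+---------
Tablet  | Apparel 
Laptop  | Toys    
Cable   | Supplies
Desk    | Supplies
Speaker | Sports  
Phone   | Sports  


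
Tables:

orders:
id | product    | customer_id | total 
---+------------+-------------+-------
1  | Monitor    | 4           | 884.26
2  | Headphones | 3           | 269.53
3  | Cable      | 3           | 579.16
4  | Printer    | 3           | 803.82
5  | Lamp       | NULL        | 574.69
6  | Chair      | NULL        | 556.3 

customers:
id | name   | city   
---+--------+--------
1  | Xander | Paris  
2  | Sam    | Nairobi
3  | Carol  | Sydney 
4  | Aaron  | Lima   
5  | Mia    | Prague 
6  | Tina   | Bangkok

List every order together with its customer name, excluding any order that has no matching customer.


INNER JOIN keeps only orders rows whose customer_id matches an id in customers. Walk through each order:
  - order 1 (Monitor): customer_id=4 -> matches Aaron
  - order 2 (Headphones): customer_id=3 -> matches Carol
  - order 3 (Cable): customer_id=3 -> matches Carol
  - order 4 (Printer): customer_id=3 -> matches Carol
  - order 5 (Lamp): customer_id=NULL, no match -> dropped
  - order 6 (Chair): customer_id=NULL, no match -> dropped
So 2 of 6 rows are dropped.

SQL:
SELECT a.product, b.name AS customer
FROM orders a
INNER JOIN customers b ON a.customer_id = b.id

Result:
product    | customer
-----------+---------
Monitor    | Aaron   
Headphones | Carol   
Cable      | Carol   
Printer    | Carol   


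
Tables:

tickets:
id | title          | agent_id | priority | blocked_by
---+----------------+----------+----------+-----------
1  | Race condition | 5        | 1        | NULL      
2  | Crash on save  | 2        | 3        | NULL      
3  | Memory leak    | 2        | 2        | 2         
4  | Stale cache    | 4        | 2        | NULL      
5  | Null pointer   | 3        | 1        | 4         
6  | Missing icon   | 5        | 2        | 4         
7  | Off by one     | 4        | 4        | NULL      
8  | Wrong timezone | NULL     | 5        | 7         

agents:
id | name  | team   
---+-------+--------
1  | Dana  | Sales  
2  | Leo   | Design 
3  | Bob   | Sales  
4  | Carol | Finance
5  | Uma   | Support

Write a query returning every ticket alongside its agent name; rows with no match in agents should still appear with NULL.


LEFT JOIN keeps every row from tickets (the left table); where agent_id has no match in agents, the agent columns become NULL. Walk through each ticket:
  - ticket 1 (Race condition): agent_id=5 -> matches Uma
  - ticket 2 (Crash on save): agent_id=2 -> matches Leo
  - ticket 3 (Memory leak): agent_id=2 -> matches Leo
  - ticket 4 (Stale cache): agent_id=4 -> matches Carol
  - ticket 5 (Null pointer): agent_id=3 -> matches Bob
  - ticket 6 (Missing icon): agent_id=5 -> matches Uma
  - ticket 7 (Off by one): agent_id=4 -> matches Carol
  - ticket 8 (Wrong timezone): agent_id=NULL, no match -> kept with NULL
All 8 rows appear; 1 has NULL agent.

SQL:
SELECT a.title, b.name AS agent
FROM tickets a
LEFT JOIN agents b ON a.agent_id = b.id

Result:
title          | agent
---------------+------
Race condition | Uma  
Crash on save  | Leo  
Memory leak    | Leo  
Stale cache    | Carol
Null pointer   | Bob  
Missing icon   | Uma  
Off by one     | Carol
Wrong timezone | NULL 


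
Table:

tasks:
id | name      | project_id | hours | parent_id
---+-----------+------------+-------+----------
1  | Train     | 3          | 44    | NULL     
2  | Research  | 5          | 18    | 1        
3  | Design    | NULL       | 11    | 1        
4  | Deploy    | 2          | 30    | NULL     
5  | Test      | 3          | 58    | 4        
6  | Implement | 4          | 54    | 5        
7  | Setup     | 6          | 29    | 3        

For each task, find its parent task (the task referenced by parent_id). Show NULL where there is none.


This is a self-join: tasks is joined to a second copy of itself, matching each row's parent_id to another row's id. Use LEFT JOIN so rows with parent_id=NULL are kept.
  - task 1 (Train): parent_id=NULL -> NULL
  - task 2 (Research): parent_id=1 -> Train
  - task 3 (Design): parent_id=1 -> Train
  - task 4 (Deploy): parent_id=NULL -> NULL
  - task 5 (Test): parent_id=4 -> Deploy
  - task 6 (Implement): parent_id=5 -> Test
  - task 7 (Setup): parent_id=3 -> Design

SQL:
SELECT a.name AS item, b.name AS parent
FROM tasks a
LEFT JOIN tasks b ON a.parent_id = b.id

Result:
item      | parent
----------+-------
Train     | NULL  
Research  | Train 
Design    | Train 
Deploy    | NULL  
Test      | Deploy
Implement | Test  
Setup     | Design


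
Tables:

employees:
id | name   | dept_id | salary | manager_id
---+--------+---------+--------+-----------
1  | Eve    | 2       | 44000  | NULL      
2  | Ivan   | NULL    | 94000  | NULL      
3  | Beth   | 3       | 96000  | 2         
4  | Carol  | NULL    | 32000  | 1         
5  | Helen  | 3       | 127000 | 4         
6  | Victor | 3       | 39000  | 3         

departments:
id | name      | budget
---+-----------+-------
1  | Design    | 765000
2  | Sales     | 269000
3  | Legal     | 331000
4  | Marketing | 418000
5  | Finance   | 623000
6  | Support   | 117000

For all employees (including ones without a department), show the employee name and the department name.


LEFT JOIN keeps every row from employees (the left table); where dept_id has no match in departments, the department columns become NULL. Walk through each employee:
  - employee 1 (Eve): dept_id=2 -> matches Sales
  - employee 2 (Ivan): dept_id=NULL, no match -> kept with NULL
  - employee 3 (Beth): dept_id=3 -> matches Legal
  - employee 4 (Carol): dept_id=NULL, no match -> kept with NULL
  - employee 5 (Helen): dept_id=3 -> matches Legal
  - employee 6 (Victor): dept_id=3 -> matches Legal
All 6 rows appear; 2 have NULL department.

SQL:
SELECT a.name, b.name AS department
FROM employees a
LEFT JOIN departments b ON a.dept_id = b.id

Result:
name   | department
-------+-----------
Eve    | Sales     
Ivan   | NULL      
Beth   | Legal     
Carol  | NULL      
Helen  | Legal     
Victor | Legal     


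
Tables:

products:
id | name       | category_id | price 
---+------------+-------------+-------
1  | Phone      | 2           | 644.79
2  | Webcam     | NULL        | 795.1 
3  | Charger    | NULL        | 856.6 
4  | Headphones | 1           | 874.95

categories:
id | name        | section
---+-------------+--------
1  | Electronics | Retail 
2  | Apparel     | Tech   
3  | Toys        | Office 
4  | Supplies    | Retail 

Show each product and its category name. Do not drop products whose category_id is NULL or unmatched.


LEFT JOIN keeps every row from products (the left table); where category_id has no match in categories, the category columns become NULL. Walk through each product:
  - product 1 (Phone): category_id=2 -> matches Apparel
  - product 2 (Webcam): category_id=NULL, no match -> kept with NULL
  - product 3 (Charger): category_id=NULL, no match -> kept with NULL
  - product 4 (Headphones): category_id=1 -> matches Electronics
All 4 rows appear; 2 have NULL category.

SQL:
SELECT a.name, b.name AS category
FROM products a
LEFT JOIN categories b ON a.category_id = b.id

Result:
name       | category   
-----------+------------
Phone      | Apparel    
Webcam     | NULL       
Charger    | NULL       
Headphones | Electronics
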